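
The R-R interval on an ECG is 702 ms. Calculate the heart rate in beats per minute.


HR = 60 / RR_interval(s)
RR = 702 ms = 0.702 s
HR = 60 / 0.702 = 85.47 bpm


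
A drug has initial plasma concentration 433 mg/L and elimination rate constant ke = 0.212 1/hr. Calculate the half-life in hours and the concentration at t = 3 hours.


t_half = ln(2) / ke = 0.693147 / 0.212 = 3.27 hr
C(t) = C0 * exp(-ke*t) = 433 * exp(-0.212*3)
C(3) = 229.2 mg/L


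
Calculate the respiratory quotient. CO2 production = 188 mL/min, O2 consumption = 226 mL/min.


RQ = VCO2 / VO2
RQ = 188 / 226
RQ = 0.8319


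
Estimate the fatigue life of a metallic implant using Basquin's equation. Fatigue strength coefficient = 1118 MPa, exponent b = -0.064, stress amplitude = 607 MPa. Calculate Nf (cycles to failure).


sigma_a = sigma_f' * (2Nf)^b
2Nf = (sigma_a/sigma_f')^(1/b)
2Nf = (607/1118)^(1/-0.064)
2Nf = 13950.182
Nf = 6975


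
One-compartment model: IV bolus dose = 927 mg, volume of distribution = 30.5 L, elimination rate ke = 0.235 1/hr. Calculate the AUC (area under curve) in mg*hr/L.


C0 = Dose/Vd = 927/30.5 = 30.3934 mg/L
AUC = C0/ke = 30.3934/0.235
AUC = 129.3 mg*hr/L


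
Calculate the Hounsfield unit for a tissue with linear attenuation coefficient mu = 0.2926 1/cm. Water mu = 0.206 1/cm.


HU = ((mu_tissue - mu_water) / mu_water) * 1000
HU = ((0.2926 - 0.206) / 0.206) * 1000
HU = 420.4


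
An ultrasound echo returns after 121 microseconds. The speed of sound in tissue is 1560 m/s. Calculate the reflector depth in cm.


depth = c * t / 2
t = 121 us = 1.2100e-04 s
depth = 1560 * 1.2100e-04 / 2
depth = 0.09438 m = 9.438 cm


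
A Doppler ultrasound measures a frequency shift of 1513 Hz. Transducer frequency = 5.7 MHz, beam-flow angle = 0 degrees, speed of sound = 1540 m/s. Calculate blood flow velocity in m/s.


v = fd * c / (2 * f0 * cos(theta))
v = 1513 * 1540 / (2 * 5.7000e+06 * cos(0))
v = 0.2044 m/s


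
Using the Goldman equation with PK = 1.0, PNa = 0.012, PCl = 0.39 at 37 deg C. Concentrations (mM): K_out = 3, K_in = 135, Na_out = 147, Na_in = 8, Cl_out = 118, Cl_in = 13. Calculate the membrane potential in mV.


Vm = (RT/F)*ln((PK*Ko + PNa*Nao + PCl*Cli)/(PK*Ki + PNa*Nai + PCl*Clo))
Numer = 9.834, Denom = 181.116
Vm = -77.86 mV


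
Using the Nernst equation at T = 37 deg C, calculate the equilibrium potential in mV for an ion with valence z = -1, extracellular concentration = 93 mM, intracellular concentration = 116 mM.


E = (RT/(zF)) * ln(C_out/C_in)
T = 37 + 273.15 = 310.15 K
E = (8.314 * 310.15 / (-1 * 96485)) * ln(93/116)
E = 5.906 mV


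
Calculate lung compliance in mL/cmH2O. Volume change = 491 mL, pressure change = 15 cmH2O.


C = dV / dP
C = 491 / 15
C = 32.73 mL/cmH2O


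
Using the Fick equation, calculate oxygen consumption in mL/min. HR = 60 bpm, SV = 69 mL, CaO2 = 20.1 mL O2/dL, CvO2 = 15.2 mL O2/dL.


CO = HR*SV = 60*69/1000 = 4.14 L/min
a-v O2 diff = 20.1 - 15.2 = 4.9 mL/dL
VO2 = CO * (CaO2-CvO2) * 10 dL/L
VO2 = 4.14 * 4.9 * 10
VO2 = 202.9 mL/min


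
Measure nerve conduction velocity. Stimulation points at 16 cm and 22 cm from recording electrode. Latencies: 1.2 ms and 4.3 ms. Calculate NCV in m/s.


Distance = (22 - 16) / 100 = 0.06 m
dt = (4.3 - 1.2) / 1000 = 0.0031 s
NCV = dist / dt = 19.35 m/s


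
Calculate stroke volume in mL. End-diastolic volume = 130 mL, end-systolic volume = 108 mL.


SV = EDV - ESV
SV = 130 - 108
SV = 22 mL


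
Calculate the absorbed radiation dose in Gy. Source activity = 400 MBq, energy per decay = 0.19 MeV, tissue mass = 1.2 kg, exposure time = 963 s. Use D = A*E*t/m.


A = 400 MBq = 4.0000e+08 Bq
E = 0.19 MeV = 3.0438e-14 J
D = A*E*t/m = 4.0000e+08*3.0438e-14*963/1.2
D = 0.009771 Gy


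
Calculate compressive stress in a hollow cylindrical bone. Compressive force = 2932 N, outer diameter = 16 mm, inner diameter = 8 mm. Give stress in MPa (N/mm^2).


A = pi*(r_o^2 - r_i^2)
r_o = 8 mm, r_i = 4 mm
A = 150.796 mm^2
sigma = F/A = 2932 / 150.796
sigma = 19.44 MPa


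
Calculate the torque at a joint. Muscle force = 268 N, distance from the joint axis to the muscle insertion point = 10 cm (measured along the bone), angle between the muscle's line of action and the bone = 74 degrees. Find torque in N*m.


Torque = F * d * sin(theta)   (moment arm = d*sin(theta))
d = 10 cm = 0.1 m
Torque = 268 * 0.1 * sin(74)
Torque = 25.76 N*m


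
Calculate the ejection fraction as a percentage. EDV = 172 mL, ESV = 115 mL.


SV = EDV - ESV = 172 - 115 = 57 mL
EF = SV/EDV * 100 = 57/172 * 100
EF = 33.14%


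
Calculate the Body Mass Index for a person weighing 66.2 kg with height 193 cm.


BMI = weight / height^2
height = 193 cm = 1.93 m
BMI = 66.2 / 1.93^2
BMI = 17.77 kg/m^2


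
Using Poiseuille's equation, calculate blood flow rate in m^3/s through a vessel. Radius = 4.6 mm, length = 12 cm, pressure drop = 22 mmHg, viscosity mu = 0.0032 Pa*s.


Q = pi*r^4*dP / (8*mu*L)
r = 0.0046 m, L = 0.12 m
dP = 22 mmHg = 2933.084 Pa
Q = 0.001343 m^3/s


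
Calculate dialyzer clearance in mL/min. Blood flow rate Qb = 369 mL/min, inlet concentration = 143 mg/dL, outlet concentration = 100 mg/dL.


K = Qb * (Cb_in - Cb_out) / Cb_in
K = 369 * (143 - 100) / 143
K = 111 mL/min


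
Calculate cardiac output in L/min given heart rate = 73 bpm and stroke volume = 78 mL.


CO = HR * SV
CO = 73 * 78 / 1000
CO = 5.694 L/min


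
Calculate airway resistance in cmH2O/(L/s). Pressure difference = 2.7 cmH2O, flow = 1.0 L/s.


R = dP / flow
R = 2.7 / 1.0
R = 2.7 cmH2O/(L/s)


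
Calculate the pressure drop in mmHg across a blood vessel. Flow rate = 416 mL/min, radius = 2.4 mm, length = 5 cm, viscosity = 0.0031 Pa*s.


dP = 8*mu*L*Q / (pi*r^4)
Q = 416 mL/min = 6.93333e-06 m^3/s
dP = 82.4838 Pa = 82.4838 / 133.322 mmHg = 0.6187 mmHg


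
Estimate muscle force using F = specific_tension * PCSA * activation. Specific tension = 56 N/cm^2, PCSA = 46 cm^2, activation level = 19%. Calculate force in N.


F = sigma * PCSA * activation
F = 56 * 46 * 0.19
F = 489.4 N


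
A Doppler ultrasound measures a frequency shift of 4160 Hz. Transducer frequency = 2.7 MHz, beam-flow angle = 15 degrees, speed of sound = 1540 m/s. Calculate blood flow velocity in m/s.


v = fd * c / (2 * f0 * cos(theta))
v = 4160 * 1540 / (2 * 2.7000e+06 * cos(15))
v = 1.228 m/s


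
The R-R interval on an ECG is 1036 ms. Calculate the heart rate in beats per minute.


HR = 60 / RR_interval(s)
RR = 1036 ms = 1.036 s
HR = 60 / 1.036 = 57.92 bpm


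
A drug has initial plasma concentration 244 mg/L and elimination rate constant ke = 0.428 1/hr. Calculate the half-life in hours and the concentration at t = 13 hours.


t_half = ln(2) / ke = 0.693147 / 0.428 = 1.62 hr
C(t) = C0 * exp(-ke*t) = 244 * exp(-0.428*13)
C(13) = 0.9354 mg/L


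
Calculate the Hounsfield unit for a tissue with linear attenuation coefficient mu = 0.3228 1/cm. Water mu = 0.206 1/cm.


HU = ((mu_tissue - mu_water) / mu_water) * 1000
HU = ((0.3228 - 0.206) / 0.206) * 1000
HU = 567


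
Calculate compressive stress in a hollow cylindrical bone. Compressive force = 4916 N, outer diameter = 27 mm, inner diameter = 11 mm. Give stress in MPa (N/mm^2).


A = pi*(r_o^2 - r_i^2)
r_o = 13.5 mm, r_i = 5.5 mm
A = 477.522 mm^2
sigma = F/A = 4916 / 477.522
sigma = 10.29 MPa


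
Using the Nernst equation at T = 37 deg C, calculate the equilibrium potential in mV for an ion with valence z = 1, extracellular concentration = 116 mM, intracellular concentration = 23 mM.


E = (RT/(zF)) * ln(C_out/C_in)
T = 37 + 273.15 = 310.15 K
E = (8.314 * 310.15 / (1 * 96485)) * ln(116/23)
E = 43.24 mV


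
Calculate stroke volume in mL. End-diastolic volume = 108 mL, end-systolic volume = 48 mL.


SV = EDV - ESV
SV = 108 - 48
SV = 60 mL


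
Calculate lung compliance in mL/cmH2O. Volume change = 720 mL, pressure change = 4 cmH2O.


C = dV / dP
C = 720 / 4
C = 180 mL/cmH2O


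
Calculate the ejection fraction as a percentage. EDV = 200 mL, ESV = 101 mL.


SV = EDV - ESV = 200 - 101 = 99 mL
EF = SV/EDV * 100 = 99/200 * 100
EF = 49.5%


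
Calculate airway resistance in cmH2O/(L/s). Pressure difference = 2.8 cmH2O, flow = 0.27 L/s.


R = dP / flow
R = 2.8 / 0.27
R = 10.37 cmH2O/(L/s)


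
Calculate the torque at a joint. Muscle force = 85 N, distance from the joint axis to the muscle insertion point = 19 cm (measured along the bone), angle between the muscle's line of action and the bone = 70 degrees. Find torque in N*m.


Torque = F * d * sin(theta)   (moment arm = d*sin(theta))
d = 19 cm = 0.19 m
Torque = 85 * 0.19 * sin(70)
Torque = 15.18 N*m


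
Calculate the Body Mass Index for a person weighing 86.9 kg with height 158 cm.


BMI = weight / height^2
height = 158 cm = 1.58 m
BMI = 86.9 / 1.58^2
BMI = 34.81 kg/m^2


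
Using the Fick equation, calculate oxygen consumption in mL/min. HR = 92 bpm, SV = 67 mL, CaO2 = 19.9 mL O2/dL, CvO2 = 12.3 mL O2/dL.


CO = HR*SV = 92*67/1000 = 6.164 L/min
a-v O2 diff = 19.9 - 12.3 = 7.6 mL/dL
VO2 = CO * (CaO2-CvO2) * 10 dL/L
VO2 = 6.164 * 7.6 * 10
VO2 = 468.5 mL/min


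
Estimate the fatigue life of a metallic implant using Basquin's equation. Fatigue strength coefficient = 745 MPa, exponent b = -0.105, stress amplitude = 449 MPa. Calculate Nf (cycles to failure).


sigma_a = sigma_f' * (2Nf)^b
2Nf = (sigma_a/sigma_f')^(1/b)
2Nf = (449/745)^(1/-0.105)
2Nf = 124.27401
Nf = 62.14


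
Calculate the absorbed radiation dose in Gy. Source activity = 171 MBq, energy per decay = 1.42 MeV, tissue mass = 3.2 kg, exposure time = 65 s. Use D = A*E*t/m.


A = 171 MBq = 1.7100e+08 Bq
E = 1.42 MeV = 2.27484e-13 J
D = A*E*t/m = 1.7100e+08*2.27484e-13*65/3.2
D = 7.9015e-04 Gy


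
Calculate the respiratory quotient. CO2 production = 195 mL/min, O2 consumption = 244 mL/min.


RQ = VCO2 / VO2
RQ = 195 / 244
RQ = 0.7992


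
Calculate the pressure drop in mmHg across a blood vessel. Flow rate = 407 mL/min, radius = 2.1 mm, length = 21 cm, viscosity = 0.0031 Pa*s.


dP = 8*mu*L*Q / (pi*r^4)
Q = 407 mL/min = 6.78333e-06 m^3/s
dP = 578.212 Pa = 578.212 / 133.322 mmHg = 4.337 mmHg


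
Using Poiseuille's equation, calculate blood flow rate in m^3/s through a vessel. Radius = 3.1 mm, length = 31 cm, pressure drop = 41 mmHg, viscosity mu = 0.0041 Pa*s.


Q = pi*r^4*dP / (8*mu*L)
r = 0.0031 m, L = 0.31 m
dP = 41 mmHg = 5466.202 Pa
Q = 1.5597e-04 m^3/s


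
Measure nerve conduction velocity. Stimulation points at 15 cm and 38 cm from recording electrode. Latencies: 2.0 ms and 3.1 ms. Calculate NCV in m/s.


Distance = (38 - 15) / 100 = 0.23 m
dt = (3.1 - 2.0) / 1000 = 0.0011 s
NCV = dist / dt = 209.1 m/s


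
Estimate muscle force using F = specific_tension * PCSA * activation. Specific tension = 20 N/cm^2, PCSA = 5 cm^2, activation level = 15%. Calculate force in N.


F = sigma * PCSA * activation
F = 20 * 5 * 0.15
F = 15 N


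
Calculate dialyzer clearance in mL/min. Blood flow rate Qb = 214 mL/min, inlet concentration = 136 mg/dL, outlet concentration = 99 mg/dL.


K = Qb * (Cb_in - Cb_out) / Cb_in
K = 214 * (136 - 99) / 136
K = 58.22 mL/min


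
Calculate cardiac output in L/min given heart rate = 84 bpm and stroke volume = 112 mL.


CO = HR * SV
CO = 84 * 112 / 1000
CO = 9.408 L/min


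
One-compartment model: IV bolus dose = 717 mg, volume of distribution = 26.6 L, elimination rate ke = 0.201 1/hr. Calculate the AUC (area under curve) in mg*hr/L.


C0 = Dose/Vd = 717/26.6 = 26.9549 mg/L
AUC = C0/ke = 26.9549/0.201
AUC = 134.1 mg*hr/L


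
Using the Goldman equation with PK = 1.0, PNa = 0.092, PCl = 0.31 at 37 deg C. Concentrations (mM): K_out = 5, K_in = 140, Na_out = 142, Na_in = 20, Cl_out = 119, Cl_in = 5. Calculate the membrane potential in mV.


Vm = (RT/F)*ln((PK*Ko + PNa*Nao + PCl*Cli)/(PK*Ki + PNa*Nai + PCl*Clo))
Numer = 19.614, Denom = 178.73
Vm = -59.05 mV


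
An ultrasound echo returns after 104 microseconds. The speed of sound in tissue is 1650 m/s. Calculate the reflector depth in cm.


depth = c * t / 2
t = 104 us = 1.0400e-04 s
depth = 1650 * 1.0400e-04 / 2
depth = 0.0858 m = 8.58 cm


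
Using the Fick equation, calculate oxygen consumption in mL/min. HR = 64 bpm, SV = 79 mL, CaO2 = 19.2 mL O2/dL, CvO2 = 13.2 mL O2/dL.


CO = HR*SV = 64*79/1000 = 5.056 L/min
a-v O2 diff = 19.2 - 13.2 = 6 mL/dL
VO2 = CO * (CaO2-CvO2) * 10 dL/L
VO2 = 5.056 * 6 * 10
VO2 = 303.4 mL/min


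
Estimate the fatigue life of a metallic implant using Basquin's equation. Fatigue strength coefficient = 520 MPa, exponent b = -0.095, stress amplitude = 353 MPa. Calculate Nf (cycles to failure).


sigma_a = sigma_f' * (2Nf)^b
2Nf = (sigma_a/sigma_f')^(1/b)
2Nf = (353/520)^(1/-0.095)
2Nf = 58.996707
Nf = 29.5


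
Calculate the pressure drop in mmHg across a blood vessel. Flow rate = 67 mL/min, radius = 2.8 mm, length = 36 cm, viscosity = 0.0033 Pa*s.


dP = 8*mu*L*Q / (pi*r^4)
Q = 67 mL/min = 1.11667e-06 m^3/s
dP = 54.9603 Pa = 54.9603 / 133.322 mmHg = 0.4122 mmHg


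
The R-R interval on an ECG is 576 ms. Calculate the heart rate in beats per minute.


HR = 60 / RR_interval(s)
RR = 576 ms = 0.576 s
HR = 60 / 0.576 = 104.2 bpm


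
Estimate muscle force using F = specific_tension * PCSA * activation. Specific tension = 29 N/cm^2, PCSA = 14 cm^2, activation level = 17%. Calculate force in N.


F = sigma * PCSA * activation
F = 29 * 14 * 0.17
F = 69.02 N


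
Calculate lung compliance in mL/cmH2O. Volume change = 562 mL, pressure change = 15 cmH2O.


C = dV / dP
C = 562 / 15
C = 37.47 mL/cmH2O


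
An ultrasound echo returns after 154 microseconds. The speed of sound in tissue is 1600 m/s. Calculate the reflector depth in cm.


depth = c * t / 2
t = 154 us = 1.5400e-04 s
depth = 1600 * 1.5400e-04 / 2
depth = 0.1232 m = 12.32 cm


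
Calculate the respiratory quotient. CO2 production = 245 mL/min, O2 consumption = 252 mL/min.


RQ = VCO2 / VO2
RQ = 245 / 252
RQ = 0.9722


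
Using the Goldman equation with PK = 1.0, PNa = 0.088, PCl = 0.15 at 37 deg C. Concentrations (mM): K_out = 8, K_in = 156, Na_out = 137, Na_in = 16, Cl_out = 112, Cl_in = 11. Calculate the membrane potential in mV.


Vm = (RT/F)*ln((PK*Ko + PNa*Nao + PCl*Cli)/(PK*Ki + PNa*Nai + PCl*Clo))
Numer = 21.706, Denom = 174.208
Vm = -55.66 mV


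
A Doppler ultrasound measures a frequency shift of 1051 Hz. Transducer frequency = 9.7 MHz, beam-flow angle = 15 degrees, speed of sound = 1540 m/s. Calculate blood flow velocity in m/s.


v = fd * c / (2 * f0 * cos(theta))
v = 1051 * 1540 / (2 * 9.7000e+06 * cos(15))
v = 0.08637 m/s


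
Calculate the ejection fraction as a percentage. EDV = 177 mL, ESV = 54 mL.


SV = EDV - ESV = 177 - 54 = 123 mL
EF = SV/EDV * 100 = 123/177 * 100
EF = 69.49%


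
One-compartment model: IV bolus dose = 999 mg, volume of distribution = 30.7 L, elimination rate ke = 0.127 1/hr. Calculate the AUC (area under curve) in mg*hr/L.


C0 = Dose/Vd = 999/30.7 = 32.5407 mg/L
AUC = C0/ke = 32.5407/0.127
AUC = 256.2 mg*hr/L


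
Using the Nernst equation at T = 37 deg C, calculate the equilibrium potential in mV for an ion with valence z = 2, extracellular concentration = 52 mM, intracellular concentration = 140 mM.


E = (RT/(zF)) * ln(C_out/C_in)
T = 37 + 273.15 = 310.15 K
E = (8.314 * 310.15 / (2 * 96485)) * ln(52/140)
E = -13.23 mV


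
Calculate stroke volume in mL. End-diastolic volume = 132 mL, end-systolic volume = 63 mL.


SV = EDV - ESV
SV = 132 - 63
SV = 69 mL


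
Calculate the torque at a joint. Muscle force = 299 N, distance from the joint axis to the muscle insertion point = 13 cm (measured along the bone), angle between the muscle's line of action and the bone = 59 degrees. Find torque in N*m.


Torque = F * d * sin(theta)   (moment arm = d*sin(theta))
d = 13 cm = 0.13 m
Torque = 299 * 0.13 * sin(59)
Torque = 33.32 N*m


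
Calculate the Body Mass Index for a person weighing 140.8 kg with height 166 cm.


BMI = weight / height^2
height = 166 cm = 1.66 m
BMI = 140.8 / 1.66^2
BMI = 51.1 kg/m^2


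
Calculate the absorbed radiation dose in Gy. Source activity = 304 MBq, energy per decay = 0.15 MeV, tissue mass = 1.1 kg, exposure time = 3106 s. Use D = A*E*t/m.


A = 304 MBq = 3.0400e+08 Bq
E = 0.15 MeV = 2.403e-14 J
D = A*E*t/m = 3.0400e+08*2.403e-14*3106/1.1
D = 0.02063 Gy


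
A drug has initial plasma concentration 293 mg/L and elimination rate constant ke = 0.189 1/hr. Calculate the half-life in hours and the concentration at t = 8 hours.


t_half = ln(2) / ke = 0.693147 / 0.189 = 3.667 hr
C(t) = C0 * exp(-ke*t) = 293 * exp(-0.189*8)
C(8) = 64.6 mg/L


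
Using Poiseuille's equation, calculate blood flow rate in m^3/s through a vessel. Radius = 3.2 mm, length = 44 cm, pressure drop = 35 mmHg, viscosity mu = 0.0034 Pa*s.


Q = pi*r^4*dP / (8*mu*L)
r = 0.0032 m, L = 0.44 m
dP = 35 mmHg = 4666.27 Pa
Q = 1.2844e-04 m^3/s


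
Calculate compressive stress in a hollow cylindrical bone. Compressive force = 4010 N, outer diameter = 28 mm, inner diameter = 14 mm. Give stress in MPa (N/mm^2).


A = pi*(r_o^2 - r_i^2)
r_o = 14 mm, r_i = 7 mm
A = 461.814 mm^2
sigma = F/A = 4010 / 461.814
sigma = 8.683 MPa


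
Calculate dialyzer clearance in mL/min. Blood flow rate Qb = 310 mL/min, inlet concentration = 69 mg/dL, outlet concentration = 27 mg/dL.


K = Qb * (Cb_in - Cb_out) / Cb_in
K = 310 * (69 - 27) / 69
K = 188.7 mL/min


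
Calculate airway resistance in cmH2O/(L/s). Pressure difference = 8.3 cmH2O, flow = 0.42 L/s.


R = dP / flow
R = 8.3 / 0.42
R = 19.76 cmH2O/(L/s)


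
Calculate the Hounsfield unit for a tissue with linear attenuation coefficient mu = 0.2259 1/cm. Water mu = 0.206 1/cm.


HU = ((mu_tissue - mu_water) / mu_water) * 1000
HU = ((0.2259 - 0.206) / 0.206) * 1000
HU = 96.6


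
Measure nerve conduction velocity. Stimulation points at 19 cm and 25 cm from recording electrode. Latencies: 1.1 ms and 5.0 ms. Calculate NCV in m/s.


Distance = (25 - 19) / 100 = 0.06 m
dt = (5.0 - 1.1) / 1000 = 0.0039 s
NCV = dist / dt = 15.38 m/s


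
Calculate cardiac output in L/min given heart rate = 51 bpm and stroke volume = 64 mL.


CO = HR * SV
CO = 51 * 64 / 1000
CO = 3.264 L/min


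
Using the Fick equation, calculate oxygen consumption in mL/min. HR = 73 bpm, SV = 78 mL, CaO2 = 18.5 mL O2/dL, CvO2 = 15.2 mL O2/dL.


CO = HR*SV = 73*78/1000 = 5.694 L/min
a-v O2 diff = 18.5 - 15.2 = 3.3 mL/dL
VO2 = CO * (CaO2-CvO2) * 10 dL/L
VO2 = 5.694 * 3.3 * 10
VO2 = 187.9 mL/min


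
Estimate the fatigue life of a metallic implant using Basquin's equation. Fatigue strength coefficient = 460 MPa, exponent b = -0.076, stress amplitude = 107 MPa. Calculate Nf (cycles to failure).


sigma_a = sigma_f' * (2Nf)^b
2Nf = (sigma_a/sigma_f')^(1/b)
2Nf = (107/460)^(1/-0.076)
2Nf = 2.1570943e+08
Nf = 1.0785e+08


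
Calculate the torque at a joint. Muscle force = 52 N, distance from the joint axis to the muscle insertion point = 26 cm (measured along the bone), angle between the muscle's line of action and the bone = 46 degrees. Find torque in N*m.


Torque = F * d * sin(theta)   (moment arm = d*sin(theta))
d = 26 cm = 0.26 m
Torque = 52 * 0.26 * sin(46)
Torque = 9.725 N*m


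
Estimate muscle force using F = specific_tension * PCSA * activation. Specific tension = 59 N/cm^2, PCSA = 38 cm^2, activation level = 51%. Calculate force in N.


F = sigma * PCSA * activation
F = 59 * 38 * 0.51
F = 1143 N


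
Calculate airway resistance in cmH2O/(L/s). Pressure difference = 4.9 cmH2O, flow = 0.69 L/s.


R = dP / flow
R = 4.9 / 0.69
R = 7.101 cmH2O/(L/s)


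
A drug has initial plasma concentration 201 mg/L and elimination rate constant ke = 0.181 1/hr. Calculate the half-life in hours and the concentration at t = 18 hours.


t_half = ln(2) / ke = 0.693147 / 0.181 = 3.83 hr
C(t) = C0 * exp(-ke*t) = 201 * exp(-0.181*18)
C(18) = 7.732 mg/L


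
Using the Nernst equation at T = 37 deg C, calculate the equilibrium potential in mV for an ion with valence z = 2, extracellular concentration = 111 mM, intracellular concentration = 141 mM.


E = (RT/(zF)) * ln(C_out/C_in)
T = 37 + 273.15 = 310.15 K
E = (8.314 * 310.15 / (2 * 96485)) * ln(111/141)
E = -3.197 mV


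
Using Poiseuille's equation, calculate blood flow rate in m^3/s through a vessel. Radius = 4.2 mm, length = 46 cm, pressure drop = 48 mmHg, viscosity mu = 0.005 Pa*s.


Q = pi*r^4*dP / (8*mu*L)
r = 0.0042 m, L = 0.46 m
dP = 48 mmHg = 6399.456 Pa
Q = 3.3999e-04 m^3/s


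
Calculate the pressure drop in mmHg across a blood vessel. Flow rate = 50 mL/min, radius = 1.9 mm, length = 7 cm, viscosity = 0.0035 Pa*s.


dP = 8*mu*L*Q / (pi*r^4)
Q = 50 mL/min = 8.33333e-07 m^3/s
dP = 39.8943 Pa = 39.8943 / 133.322 mmHg = 0.2992 mmHg


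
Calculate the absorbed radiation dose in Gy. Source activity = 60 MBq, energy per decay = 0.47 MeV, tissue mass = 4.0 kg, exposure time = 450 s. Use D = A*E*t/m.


A = 60 MBq = 6.0000e+07 Bq
E = 0.47 MeV = 7.5294e-14 J
D = A*E*t/m = 6.0000e+07*7.5294e-14*450/4.0
D = 5.0823e-04 Gy


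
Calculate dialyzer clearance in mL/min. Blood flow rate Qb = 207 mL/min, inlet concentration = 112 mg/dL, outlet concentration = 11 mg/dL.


K = Qb * (Cb_in - Cb_out) / Cb_in
K = 207 * (112 - 11) / 112
K = 186.7 mL/min


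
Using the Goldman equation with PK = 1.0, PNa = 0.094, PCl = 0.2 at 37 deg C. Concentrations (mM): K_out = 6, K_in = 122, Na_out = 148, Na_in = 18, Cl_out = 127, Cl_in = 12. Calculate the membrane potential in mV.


Vm = (RT/F)*ln((PK*Ko + PNa*Nao + PCl*Cli)/(PK*Ki + PNa*Nai + PCl*Clo))
Numer = 22.312, Denom = 149.092
Vm = -50.76 mV


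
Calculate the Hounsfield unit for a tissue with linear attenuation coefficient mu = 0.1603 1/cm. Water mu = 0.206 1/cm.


HU = ((mu_tissue - mu_water) / mu_water) * 1000
HU = ((0.1603 - 0.206) / 0.206) * 1000
HU = -221.8


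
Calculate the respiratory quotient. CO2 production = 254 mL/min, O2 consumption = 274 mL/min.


RQ = VCO2 / VO2
RQ = 254 / 274
RQ = 0.927


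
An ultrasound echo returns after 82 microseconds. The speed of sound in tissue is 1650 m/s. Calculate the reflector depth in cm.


depth = c * t / 2
t = 82 us = 8.2000e-05 s
depth = 1650 * 8.2000e-05 / 2
depth = 0.06765 m = 6.765 cm


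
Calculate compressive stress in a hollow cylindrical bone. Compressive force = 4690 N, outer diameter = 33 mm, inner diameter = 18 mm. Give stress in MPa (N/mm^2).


A = pi*(r_o^2 - r_i^2)
r_o = 16.5 mm, r_i = 9 mm
A = 600.83 mm^2
sigma = F/A = 4690 / 600.83
sigma = 7.806 MPa


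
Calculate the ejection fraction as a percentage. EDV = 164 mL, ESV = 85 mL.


SV = EDV - ESV = 164 - 85 = 79 mL
EF = SV/EDV * 100 = 79/164 * 100
EF = 48.17%


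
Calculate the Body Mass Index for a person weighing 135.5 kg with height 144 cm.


BMI = weight / height^2
height = 144 cm = 1.44 m
BMI = 135.5 / 1.44^2
BMI = 65.35 kg/m^2


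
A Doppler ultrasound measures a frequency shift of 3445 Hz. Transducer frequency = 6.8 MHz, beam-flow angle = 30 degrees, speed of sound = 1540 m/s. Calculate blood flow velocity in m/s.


v = fd * c / (2 * f0 * cos(theta))
v = 3445 * 1540 / (2 * 6.8000e+06 * cos(30))
v = 0.4504 m/s


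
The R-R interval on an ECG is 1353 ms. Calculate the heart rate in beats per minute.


HR = 60 / RR_interval(s)
RR = 1353 ms = 1.353 s
HR = 60 / 1.353 = 44.35 bpm


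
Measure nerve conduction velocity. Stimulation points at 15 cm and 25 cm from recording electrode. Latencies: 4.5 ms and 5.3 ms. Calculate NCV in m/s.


Distance = (25 - 15) / 100 = 0.1 m
dt = (5.3 - 4.5) / 1000 = 8.0000e-04 s
NCV = dist / dt = 125 m/s


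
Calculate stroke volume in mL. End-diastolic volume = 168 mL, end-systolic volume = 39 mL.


SV = EDV - ESV
SV = 168 - 39
SV = 129 mL


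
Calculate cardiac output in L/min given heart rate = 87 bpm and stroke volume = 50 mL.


CO = HR * SV
CO = 87 * 50 / 1000
CO = 4.35 L/min


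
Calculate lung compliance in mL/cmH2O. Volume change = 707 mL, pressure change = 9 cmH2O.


C = dV / dP
C = 707 / 9
C = 78.56 mL/cmH2O


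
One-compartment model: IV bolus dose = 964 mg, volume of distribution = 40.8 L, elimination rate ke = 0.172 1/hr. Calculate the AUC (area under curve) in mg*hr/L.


C0 = Dose/Vd = 964/40.8 = 23.6275 mg/L
AUC = C0/ke = 23.6275/0.172
AUC = 137.4 mg*hr/L


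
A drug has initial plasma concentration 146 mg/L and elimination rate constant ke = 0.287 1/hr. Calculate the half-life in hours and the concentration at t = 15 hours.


t_half = ln(2) / ke = 0.693147 / 0.287 = 2.415 hr
C(t) = C0 * exp(-ke*t) = 146 * exp(-0.287*15)
C(15) = 1.971 mg/L


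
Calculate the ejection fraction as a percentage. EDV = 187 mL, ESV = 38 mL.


SV = EDV - ESV = 187 - 38 = 149 mL
EF = SV/EDV * 100 = 149/187 * 100
EF = 79.68%


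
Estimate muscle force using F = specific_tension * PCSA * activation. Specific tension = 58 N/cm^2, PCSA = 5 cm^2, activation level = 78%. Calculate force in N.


F = sigma * PCSA * activation
F = 58 * 5 * 0.78
F = 226.2 N


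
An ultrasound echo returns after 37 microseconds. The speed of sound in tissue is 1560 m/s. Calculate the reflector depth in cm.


depth = c * t / 2
t = 37 us = 3.7000e-05 s
depth = 1560 * 3.7000e-05 / 2
depth = 0.02886 m = 2.886 cm


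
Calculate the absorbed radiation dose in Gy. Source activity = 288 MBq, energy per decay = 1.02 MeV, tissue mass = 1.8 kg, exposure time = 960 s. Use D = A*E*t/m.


A = 288 MBq = 2.8800e+08 Bq
E = 1.02 MeV = 1.63404e-13 J
D = A*E*t/m = 2.8800e+08*1.63404e-13*960/1.8
D = 0.0251 Gy


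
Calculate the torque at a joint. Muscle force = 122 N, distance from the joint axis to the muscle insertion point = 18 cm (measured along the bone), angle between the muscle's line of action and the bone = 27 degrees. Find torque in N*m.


Torque = F * d * sin(theta)   (moment arm = d*sin(theta))
d = 18 cm = 0.18 m
Torque = 122 * 0.18 * sin(27)
Torque = 9.97 N*m


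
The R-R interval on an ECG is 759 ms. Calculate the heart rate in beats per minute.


HR = 60 / RR_interval(s)
RR = 759 ms = 0.759 s
HR = 60 / 0.759 = 79.05 bpm


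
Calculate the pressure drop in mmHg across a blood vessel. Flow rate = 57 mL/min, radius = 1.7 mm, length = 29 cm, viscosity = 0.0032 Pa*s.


dP = 8*mu*L*Q / (pi*r^4)
Q = 57 mL/min = 9.5e-07 m^3/s
dP = 268.792 Pa = 268.792 / 133.322 mmHg = 2.016 mmHg


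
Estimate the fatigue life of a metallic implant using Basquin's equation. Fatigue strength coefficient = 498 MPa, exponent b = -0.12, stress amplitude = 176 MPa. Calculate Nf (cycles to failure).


sigma_a = sigma_f' * (2Nf)^b
2Nf = (sigma_a/sigma_f')^(1/b)
2Nf = (176/498)^(1/-0.12)
2Nf = 5811.7326
Nf = 2906


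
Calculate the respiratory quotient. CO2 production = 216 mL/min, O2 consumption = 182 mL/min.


RQ = VCO2 / VO2
RQ = 216 / 182
RQ = 1.187


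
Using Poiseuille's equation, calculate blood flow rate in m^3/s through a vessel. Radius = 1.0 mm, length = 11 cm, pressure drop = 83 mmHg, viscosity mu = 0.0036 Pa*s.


Q = pi*r^4*dP / (8*mu*L)
r = 0.001 m, L = 0.11 m
dP = 83 mmHg = 11065.726 Pa
Q = 1.0973e-05 m^3/s


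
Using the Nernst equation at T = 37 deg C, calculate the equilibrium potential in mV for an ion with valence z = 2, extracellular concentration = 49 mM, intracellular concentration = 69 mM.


E = (RT/(zF)) * ln(C_out/C_in)
T = 37 + 273.15 = 310.15 K
E = (8.314 * 310.15 / (2 * 96485)) * ln(49/69)
E = -4.574 mV


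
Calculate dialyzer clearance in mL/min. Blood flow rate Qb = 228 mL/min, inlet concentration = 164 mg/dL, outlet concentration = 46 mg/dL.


K = Qb * (Cb_in - Cb_out) / Cb_in
K = 228 * (164 - 46) / 164
K = 164 mL/min


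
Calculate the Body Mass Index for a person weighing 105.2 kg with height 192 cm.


BMI = weight / height^2
height = 192 cm = 1.92 m
BMI = 105.2 / 1.92^2
BMI = 28.54 kg/m^2


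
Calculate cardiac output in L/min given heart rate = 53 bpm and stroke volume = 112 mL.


CO = HR * SV
CO = 53 * 112 / 1000
CO = 5.936 L/min


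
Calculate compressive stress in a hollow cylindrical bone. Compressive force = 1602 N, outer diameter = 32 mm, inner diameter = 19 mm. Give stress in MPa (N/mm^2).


A = pi*(r_o^2 - r_i^2)
r_o = 16 mm, r_i = 9.5 mm
A = 520.719 mm^2
sigma = F/A = 1602 / 520.719
sigma = 3.077 MPa


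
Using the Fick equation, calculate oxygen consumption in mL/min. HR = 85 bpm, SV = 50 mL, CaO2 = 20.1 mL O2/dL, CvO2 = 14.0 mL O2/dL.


CO = HR*SV = 85*50/1000 = 4.25 L/min
a-v O2 diff = 20.1 - 14.0 = 6.1 mL/dL
VO2 = CO * (CaO2-CvO2) * 10 dL/L
VO2 = 4.25 * 6.1 * 10
VO2 = 259.3 mL/min


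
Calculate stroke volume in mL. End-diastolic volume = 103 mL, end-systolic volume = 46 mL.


SV = EDV - ESV
SV = 103 - 46
SV = 57 mL


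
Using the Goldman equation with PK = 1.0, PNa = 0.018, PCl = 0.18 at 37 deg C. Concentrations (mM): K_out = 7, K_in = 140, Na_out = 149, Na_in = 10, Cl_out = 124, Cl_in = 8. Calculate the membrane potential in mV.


Vm = (RT/F)*ln((PK*Ko + PNa*Nao + PCl*Cli)/(PK*Ki + PNa*Nai + PCl*Clo))
Numer = 11.122, Denom = 162.5
Vm = -71.67 mV


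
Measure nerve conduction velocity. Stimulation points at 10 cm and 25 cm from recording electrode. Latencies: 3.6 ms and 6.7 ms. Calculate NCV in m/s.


Distance = (25 - 10) / 100 = 0.15 m
dt = (6.7 - 3.6) / 1000 = 0.0031 s
NCV = dist / dt = 48.39 m/s


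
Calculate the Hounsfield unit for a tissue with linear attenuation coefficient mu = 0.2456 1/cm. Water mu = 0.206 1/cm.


HU = ((mu_tissue - mu_water) / mu_water) * 1000
HU = ((0.2456 - 0.206) / 0.206) * 1000
HU = 192.2


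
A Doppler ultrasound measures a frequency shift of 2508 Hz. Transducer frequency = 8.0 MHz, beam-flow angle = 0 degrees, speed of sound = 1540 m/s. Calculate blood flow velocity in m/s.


v = fd * c / (2 * f0 * cos(theta))
v = 2508 * 1540 / (2 * 8.0000e+06 * cos(0))
v = 0.2414 m/s


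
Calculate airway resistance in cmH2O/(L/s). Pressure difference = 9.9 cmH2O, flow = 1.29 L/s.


R = dP / flow
R = 9.9 / 1.29
R = 7.674 cmH2O/(L/s)


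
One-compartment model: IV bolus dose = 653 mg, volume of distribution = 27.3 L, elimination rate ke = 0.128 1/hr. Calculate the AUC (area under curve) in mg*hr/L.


C0 = Dose/Vd = 653/27.3 = 23.9194 mg/L
AUC = C0/ke = 23.9194/0.128
AUC = 186.9 mg*hr/L


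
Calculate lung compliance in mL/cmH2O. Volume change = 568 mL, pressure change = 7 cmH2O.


C = dV / dP
C = 568 / 7
C = 81.14 mL/cmH2O


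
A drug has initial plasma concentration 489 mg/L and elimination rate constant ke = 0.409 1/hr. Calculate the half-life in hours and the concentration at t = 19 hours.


t_half = ln(2) / ke = 0.693147 / 0.409 = 1.695 hr
C(t) = C0 * exp(-ke*t) = 489 * exp(-0.409*19)
C(19) = 0.2063 mg/L


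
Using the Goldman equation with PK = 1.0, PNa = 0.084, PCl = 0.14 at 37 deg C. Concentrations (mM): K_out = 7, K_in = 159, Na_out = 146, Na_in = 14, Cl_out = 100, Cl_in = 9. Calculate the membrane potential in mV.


Vm = (RT/F)*ln((PK*Ko + PNa*Nao + PCl*Cli)/(PK*Ki + PNa*Nai + PCl*Clo))
Numer = 20.524, Denom = 174.176
Vm = -57.15 mV


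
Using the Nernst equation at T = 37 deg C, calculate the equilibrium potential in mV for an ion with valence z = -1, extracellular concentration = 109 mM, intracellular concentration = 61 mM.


E = (RT/(zF)) * ln(C_out/C_in)
T = 37 + 273.15 = 310.15 K
E = (8.314 * 310.15 / (-1 * 96485)) * ln(109/61)
E = -15.51 mV


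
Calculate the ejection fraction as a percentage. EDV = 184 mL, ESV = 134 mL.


SV = EDV - ESV = 184 - 134 = 50 mL
EF = SV/EDV * 100 = 50/184 * 100
EF = 27.17%


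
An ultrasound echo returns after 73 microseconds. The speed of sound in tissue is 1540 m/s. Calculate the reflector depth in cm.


depth = c * t / 2
t = 73 us = 7.3000e-05 s
depth = 1540 * 7.3000e-05 / 2
depth = 0.05621 m = 5.621 cm


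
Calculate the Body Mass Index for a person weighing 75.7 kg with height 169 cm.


BMI = weight / height^2
height = 169 cm = 1.69 m
BMI = 75.7 / 1.69^2
BMI = 26.5 kg/m^2


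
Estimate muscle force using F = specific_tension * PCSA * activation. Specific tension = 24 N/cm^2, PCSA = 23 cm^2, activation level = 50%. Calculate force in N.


F = sigma * PCSA * activation
F = 24 * 23 * 0.5
F = 276 N


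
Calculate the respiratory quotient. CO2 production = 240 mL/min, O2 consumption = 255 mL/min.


RQ = VCO2 / VO2
RQ = 240 / 255
RQ = 0.9412


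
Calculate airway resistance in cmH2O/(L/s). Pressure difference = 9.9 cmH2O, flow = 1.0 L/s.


R = dP / flow
R = 9.9 / 1.0
R = 9.9 cmH2O/(L/s)


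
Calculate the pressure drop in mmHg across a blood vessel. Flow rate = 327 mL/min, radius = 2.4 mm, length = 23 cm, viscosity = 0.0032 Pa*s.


dP = 8*mu*L*Q / (pi*r^4)
Q = 327 mL/min = 5.45e-06 m^3/s
dP = 307.871 Pa = 307.871 / 133.322 mmHg = 2.309 mmHg


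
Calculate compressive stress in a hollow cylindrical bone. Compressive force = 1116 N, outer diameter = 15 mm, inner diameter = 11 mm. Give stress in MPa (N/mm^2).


A = pi*(r_o^2 - r_i^2)
r_o = 7.5 mm, r_i = 5.5 mm
A = 81.6814 mm^2
sigma = F/A = 1116 / 81.6814
sigma = 13.66 MPa


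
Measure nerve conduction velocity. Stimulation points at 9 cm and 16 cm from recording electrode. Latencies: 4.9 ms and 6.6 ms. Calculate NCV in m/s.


Distance = (16 - 9) / 100 = 0.07 m
dt = (6.6 - 4.9) / 1000 = 0.0017 s
NCV = dist / dt = 41.18 m/s


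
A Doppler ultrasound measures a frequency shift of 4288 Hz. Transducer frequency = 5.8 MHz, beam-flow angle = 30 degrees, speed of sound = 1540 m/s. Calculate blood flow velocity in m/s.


v = fd * c / (2 * f0 * cos(theta))
v = 4288 * 1540 / (2 * 5.8000e+06 * cos(30))
v = 0.6573 m/s


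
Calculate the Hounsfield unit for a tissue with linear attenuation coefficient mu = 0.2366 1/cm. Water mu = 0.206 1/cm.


HU = ((mu_tissue - mu_water) / mu_water) * 1000
HU = ((0.2366 - 0.206) / 0.206) * 1000
HU = 148.5


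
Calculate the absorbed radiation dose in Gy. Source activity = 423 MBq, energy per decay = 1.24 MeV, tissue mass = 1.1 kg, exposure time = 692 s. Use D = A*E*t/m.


A = 423 MBq = 4.2300e+08 Bq
E = 1.24 MeV = 1.98648e-13 J
D = A*E*t/m = 4.2300e+08*1.98648e-13*692/1.1
D = 0.05286 Gy


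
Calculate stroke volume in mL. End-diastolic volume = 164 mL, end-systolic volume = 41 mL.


SV = EDV - ESV
SV = 164 - 41
SV = 123 mL


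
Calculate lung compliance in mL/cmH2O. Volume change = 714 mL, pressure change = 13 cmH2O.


C = dV / dP
C = 714 / 13
C = 54.92 mL/cmH2O


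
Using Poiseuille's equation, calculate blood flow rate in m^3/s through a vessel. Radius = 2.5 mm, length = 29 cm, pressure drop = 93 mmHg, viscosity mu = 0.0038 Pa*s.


Q = pi*r^4*dP / (8*mu*L)
r = 0.0025 m, L = 0.29 m
dP = 93 mmHg = 12398.946 Pa
Q = 1.7259e-04 m^3/s


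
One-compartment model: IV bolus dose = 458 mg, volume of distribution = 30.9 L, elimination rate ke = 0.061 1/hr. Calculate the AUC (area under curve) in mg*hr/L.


C0 = Dose/Vd = 458/30.9 = 14.822 mg/L
AUC = C0/ke = 14.822/0.061
AUC = 243 mg*hr/L


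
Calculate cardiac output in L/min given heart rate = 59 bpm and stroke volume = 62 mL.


CO = HR * SV
CO = 59 * 62 / 1000
CO = 3.658 L/min


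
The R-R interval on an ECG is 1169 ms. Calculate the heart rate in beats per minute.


HR = 60 / RR_interval(s)
RR = 1169 ms = 1.169 s
HR = 60 / 1.169 = 51.33 bpm


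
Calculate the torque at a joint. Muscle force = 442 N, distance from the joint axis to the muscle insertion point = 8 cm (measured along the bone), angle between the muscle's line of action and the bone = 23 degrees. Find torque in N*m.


Torque = F * d * sin(theta)   (moment arm = d*sin(theta))
d = 8 cm = 0.08 m
Torque = 442 * 0.08 * sin(23)
Torque = 13.82 N*m


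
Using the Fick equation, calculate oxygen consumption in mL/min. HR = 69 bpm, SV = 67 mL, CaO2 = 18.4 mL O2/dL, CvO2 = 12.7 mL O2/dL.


CO = HR*SV = 69*67/1000 = 4.623 L/min
a-v O2 diff = 18.4 - 12.7 = 5.7 mL/dL
VO2 = CO * (CaO2-CvO2) * 10 dL/L
VO2 = 4.623 * 5.7 * 10
VO2 = 263.5 mL/min


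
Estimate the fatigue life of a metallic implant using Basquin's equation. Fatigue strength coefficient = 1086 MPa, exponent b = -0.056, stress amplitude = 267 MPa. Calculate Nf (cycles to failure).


sigma_a = sigma_f' * (2Nf)^b
2Nf = (sigma_a/sigma_f')^(1/b)
2Nf = (267/1086)^(1/-0.056)
2Nf = 7.5978137e+10
Nf = 3.7989e+10


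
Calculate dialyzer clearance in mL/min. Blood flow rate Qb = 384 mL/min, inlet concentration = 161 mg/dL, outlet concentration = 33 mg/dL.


K = Qb * (Cb_in - Cb_out) / Cb_in
K = 384 * (161 - 33) / 161
K = 305.3 mL/min


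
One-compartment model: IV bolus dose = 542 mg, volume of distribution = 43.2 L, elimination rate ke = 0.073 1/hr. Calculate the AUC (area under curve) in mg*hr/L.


C0 = Dose/Vd = 542/43.2 = 12.5463 mg/L
AUC = C0/ke = 12.5463/0.073
AUC = 171.9 mg*hr/L


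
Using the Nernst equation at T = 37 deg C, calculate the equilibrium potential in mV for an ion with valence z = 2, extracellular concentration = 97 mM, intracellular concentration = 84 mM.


E = (RT/(zF)) * ln(C_out/C_in)
T = 37 + 273.15 = 310.15 K
E = (8.314 * 310.15 / (2 * 96485)) * ln(97/84)
E = 1.923 mV


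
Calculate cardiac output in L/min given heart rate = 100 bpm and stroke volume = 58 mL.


CO = HR * SV
CO = 100 * 58 / 1000
CO = 5.8 L/min


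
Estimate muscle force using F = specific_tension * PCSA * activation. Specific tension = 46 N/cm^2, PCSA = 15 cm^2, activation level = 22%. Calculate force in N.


F = sigma * PCSA * activation
F = 46 * 15 * 0.22
F = 151.8 N


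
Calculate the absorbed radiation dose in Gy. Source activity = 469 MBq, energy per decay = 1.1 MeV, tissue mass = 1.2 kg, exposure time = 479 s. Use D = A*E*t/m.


A = 469 MBq = 4.6900e+08 Bq
E = 1.1 MeV = 1.7622e-13 J
D = A*E*t/m = 4.6900e+08*1.7622e-13*479/1.2
D = 0.03299 Gy


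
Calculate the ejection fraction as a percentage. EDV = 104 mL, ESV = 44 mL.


SV = EDV - ESV = 104 - 44 = 60 mL
EF = SV/EDV * 100 = 60/104 * 100
EF = 57.69%


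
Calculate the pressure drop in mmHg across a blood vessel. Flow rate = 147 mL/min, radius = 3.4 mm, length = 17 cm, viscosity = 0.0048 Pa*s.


dP = 8*mu*L*Q / (pi*r^4)
Q = 147 mL/min = 2.45e-06 m^3/s
dP = 38.0961 Pa = 38.0961 / 133.322 mmHg = 0.2857 mmHg


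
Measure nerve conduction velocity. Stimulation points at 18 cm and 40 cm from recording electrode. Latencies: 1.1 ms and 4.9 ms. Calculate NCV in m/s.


Distance = (40 - 18) / 100 = 0.22 m
dt = (4.9 - 1.1) / 1000 = 0.0038 s
NCV = dist / dt = 57.89 m/s


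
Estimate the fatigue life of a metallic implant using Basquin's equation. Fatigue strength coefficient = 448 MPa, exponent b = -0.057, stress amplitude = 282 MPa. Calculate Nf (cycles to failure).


sigma_a = sigma_f' * (2Nf)^b
2Nf = (sigma_a/sigma_f')^(1/b)
2Nf = (282/448)^(1/-0.057)
2Nf = 3363.7438
Nf = 1682


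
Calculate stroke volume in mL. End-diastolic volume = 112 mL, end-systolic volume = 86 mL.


SV = EDV - ESV
SV = 112 - 86
SV = 26 mL


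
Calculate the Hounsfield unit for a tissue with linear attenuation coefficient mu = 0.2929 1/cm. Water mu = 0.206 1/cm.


HU = ((mu_tissue - mu_water) / mu_water) * 1000
HU = ((0.2929 - 0.206) / 0.206) * 1000
HU = 421.8


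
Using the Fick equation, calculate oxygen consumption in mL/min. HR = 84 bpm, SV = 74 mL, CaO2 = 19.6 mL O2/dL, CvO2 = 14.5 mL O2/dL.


CO = HR*SV = 84*74/1000 = 6.216 L/min
a-v O2 diff = 19.6 - 14.5 = 5.1 mL/dL
VO2 = CO * (CaO2-CvO2) * 10 dL/L
VO2 = 6.216 * 5.1 * 10
VO2 = 317 mL/min


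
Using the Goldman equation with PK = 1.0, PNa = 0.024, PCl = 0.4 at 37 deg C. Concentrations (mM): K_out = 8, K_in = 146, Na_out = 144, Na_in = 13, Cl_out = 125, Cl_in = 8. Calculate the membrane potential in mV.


Vm = (RT/F)*ln((PK*Ko + PNa*Nao + PCl*Cli)/(PK*Ki + PNa*Nai + PCl*Clo))
Numer = 14.656, Denom = 196.312
Vm = -69.35 mV
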